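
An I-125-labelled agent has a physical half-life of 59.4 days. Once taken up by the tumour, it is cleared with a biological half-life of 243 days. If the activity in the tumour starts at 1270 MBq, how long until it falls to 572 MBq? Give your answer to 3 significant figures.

54.9 days

1/t_eff = 1/t_phys + 1/t_biol = 1/59.4 + 1/243 = 0.02095 per day.
t_eff = 59.4 × 243 / (59.4 + 243) ≈ 47.732 days.
n = log₂(1270/572) ≈ 1.1507; t = 1.1507 × 47.732 ≈ 54.927 days.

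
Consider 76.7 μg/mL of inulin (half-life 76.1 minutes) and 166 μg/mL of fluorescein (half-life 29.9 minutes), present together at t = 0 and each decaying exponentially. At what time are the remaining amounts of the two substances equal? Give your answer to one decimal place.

Set 76.7·(1/2)^(t/76.1) = 166·(1/2)^(t/29.9).
Taking log₂: log₂(76.7/166) = t·(1/76.1 − 1/29.9).
log₂(0.46205) = -1.1139; 1/76.1 − 1/29.9 = -0.020304.
t = -1.1139 / -0.020304 ≈ 54.86 minutes.

54.9 minutes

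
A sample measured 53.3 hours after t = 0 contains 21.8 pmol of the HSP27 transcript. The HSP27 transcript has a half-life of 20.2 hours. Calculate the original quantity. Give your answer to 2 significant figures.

Number of half-lives elapsed: n = 53.3/20.2 ≈ 2.6386.
A₀ = A × 2^n = 21.8 × 2^2.6386 = 21.8 × 6.2273 ≈ 135.76 pmol.

140 pmol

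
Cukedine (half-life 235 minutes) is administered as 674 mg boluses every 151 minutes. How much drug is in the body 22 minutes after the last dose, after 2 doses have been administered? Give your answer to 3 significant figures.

1040 mg

The 2 doses were given 173, 22 minutes ago.
Total = 674·(1/2)^(173/235) + 674·(1/2)^(22/235)
      = 404.62 + 631.65 ≈ 1036.3 mg.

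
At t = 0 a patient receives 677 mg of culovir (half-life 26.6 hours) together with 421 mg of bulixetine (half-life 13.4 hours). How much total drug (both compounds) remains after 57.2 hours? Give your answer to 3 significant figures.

174 mg

culovir: 677 × (1/2)^(57.2/26.6) = 677 × (1/2)^2.1504 ≈ 152.5 mg.
bulixetine: 421 × (1/2)^(57.2/13.4) = 421 × (1/2)^4.2687 ≈ 21.842 mg.
Total = 152.5 + 21.842 ≈ 174.34 mg.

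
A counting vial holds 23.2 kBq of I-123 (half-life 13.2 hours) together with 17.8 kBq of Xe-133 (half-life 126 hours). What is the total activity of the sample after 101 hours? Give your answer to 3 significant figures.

10.3 kBq

I-123: 23.2 × (1/2)^(101/13.2) = 23.2 × (1/2)^7.6515 ≈ 0.11539 kBq.
Xe-133: 17.8 × (1/2)^(101/126) = 17.8 × (1/2)^0.80159 ≈ 10.212 kBq.
Total = 0.11539 + 10.212 ≈ 10.328 kBq.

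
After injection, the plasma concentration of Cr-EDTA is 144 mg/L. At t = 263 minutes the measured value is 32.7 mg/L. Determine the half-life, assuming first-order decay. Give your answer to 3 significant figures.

123 minutes

A/A₀ = 32.7/144 ≈ 0.22708.
n = log₂(4.4037) ≈ 2.1387 half-lives elapsed in 263 minutes.
t½ = 263/2.1387 ≈ 122.97 minutes.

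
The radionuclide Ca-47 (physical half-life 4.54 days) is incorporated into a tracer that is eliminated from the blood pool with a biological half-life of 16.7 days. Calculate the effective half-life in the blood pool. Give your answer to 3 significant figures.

1/t_eff = 1/t_phys + 1/t_biol = 1/4.54 + 1/16.7 = 0.28014 per day.
t_eff = 4.54 × 16.7 / (4.54 + 16.7) ≈ 3.5696 days.

3.57 days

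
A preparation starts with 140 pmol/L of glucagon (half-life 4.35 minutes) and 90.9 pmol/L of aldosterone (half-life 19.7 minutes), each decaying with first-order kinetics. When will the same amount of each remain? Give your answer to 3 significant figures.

Set 140·(1/2)^(t/4.35) = 90.9·(1/2)^(t/19.7).
Taking log₂: log₂(140/90.9) = t·(1/4.35 − 1/19.7).
log₂(1.5402) = 0.62307; 1/4.35 − 1/19.7 = 0.17912.
t = 0.62307 / 0.17912 ≈ 3.4785 minutes.

3.48 minutes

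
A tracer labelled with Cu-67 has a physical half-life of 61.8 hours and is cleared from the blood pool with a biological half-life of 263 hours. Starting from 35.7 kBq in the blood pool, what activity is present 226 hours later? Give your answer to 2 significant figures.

1/t_eff = 1/t_phys + 1/t_biol = 1/61.8 + 1/263 = 0.019984 per hour.
t_eff = 61.8 × 263 / (61.8 + 263) ≈ 50.041 hours.
Remaining = 35.7 × (1/2)^(226/50.041) = 35.7 × (1/2)^4.5163 ≈ 1.56 kBq.

1.6 kBq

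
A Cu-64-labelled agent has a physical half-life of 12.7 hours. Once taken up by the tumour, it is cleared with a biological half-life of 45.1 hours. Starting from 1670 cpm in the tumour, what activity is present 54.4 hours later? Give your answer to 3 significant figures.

37.2 cpm

1/t_eff = 1/t_phys + 1/t_biol = 1/12.7 + 1/45.1 = 0.10091 per hour.
t_eff = 12.7 × 45.1 / (12.7 + 45.1) ≈ 9.9095 hours.
Remaining = 1670 × (1/2)^(54.4/9.9095) = 1670 × (1/2)^5.4897 ≈ 37.167 cpm.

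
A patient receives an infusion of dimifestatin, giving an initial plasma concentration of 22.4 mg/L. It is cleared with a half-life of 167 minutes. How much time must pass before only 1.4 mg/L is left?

668 minutes

1.4/22.4 = 1/16, so 4 half-lives have elapsed.
t = 4 × 167 = 668 minutes.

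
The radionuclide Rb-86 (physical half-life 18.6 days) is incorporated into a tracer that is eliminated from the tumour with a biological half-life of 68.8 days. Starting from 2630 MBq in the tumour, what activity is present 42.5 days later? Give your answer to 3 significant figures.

1/t_eff = 1/t_phys + 1/t_biol = 1/18.6 + 1/68.8 = 0.068298 per day.
t_eff = 18.6 × 68.8 / (18.6 + 68.8) ≈ 14.642 days.
Remaining = 2630 × (1/2)^(42.5/14.642) = 2630 × (1/2)^2.9027 ≈ 351.69 MBq.

352 MBq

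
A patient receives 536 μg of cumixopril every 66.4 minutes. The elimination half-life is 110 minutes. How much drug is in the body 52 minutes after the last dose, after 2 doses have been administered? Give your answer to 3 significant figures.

640 μg

The 2 doses were given 118.4, 52 minutes ago.
Total = 536·(1/2)^(118.4/110) + 536·(1/2)^(52/110)
      = 254.18 + 386.24 ≈ 640.43 μg.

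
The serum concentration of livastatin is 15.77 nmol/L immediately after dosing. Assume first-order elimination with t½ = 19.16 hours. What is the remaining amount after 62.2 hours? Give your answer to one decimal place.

1.7 nmol/L

Number of half-lives: n = 62.2/19.16 ≈ 3.2463.
Remaining = 15.77 × (1/2)^3.2463 = 15.77 × 0.10538 ≈ 1.6618 nmol/L.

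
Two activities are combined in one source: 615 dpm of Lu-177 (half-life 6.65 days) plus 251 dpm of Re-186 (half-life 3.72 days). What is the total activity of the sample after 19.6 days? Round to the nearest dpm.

Lu-177: 615 × (1/2)^(19.6/6.65) = 615 × (1/2)^2.9474 ≈ 79.731 dpm.
Re-186: 251 × (1/2)^(19.6/3.72) = 251 × (1/2)^5.2688 ≈ 6.5103 dpm.
Total = 79.731 + 6.5103 ≈ 86.242 dpm.

86 dpm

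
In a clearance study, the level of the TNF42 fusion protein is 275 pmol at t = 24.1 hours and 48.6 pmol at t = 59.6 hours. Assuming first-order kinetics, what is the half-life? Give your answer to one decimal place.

14.2 hours

Over Δt = 59.6 − 24.1 = 35.5 hours, the level fell by a factor of 275/48.6 ≈ 5.6584.
n = log₂(5.6584) ≈ 2.5004 half-lives, so t½ = 35.5/2.5004 ≈ 14.198 hours.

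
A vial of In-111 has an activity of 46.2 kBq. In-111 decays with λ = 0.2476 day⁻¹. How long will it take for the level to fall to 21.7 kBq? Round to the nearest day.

3 days

t½ = ln 2 / λ = 0.69315 / 0.2476 ≈ 2.7995 days.
Fraction remaining = 21.7/46.2 ≈ 0.4697.
n = log₂(46.2/21.7) = ln(2.129)/ln 2 ≈ 1.0902 half-lives.
t = n × t½ = 1.0902 × 2.7995 ≈ 3.052 days.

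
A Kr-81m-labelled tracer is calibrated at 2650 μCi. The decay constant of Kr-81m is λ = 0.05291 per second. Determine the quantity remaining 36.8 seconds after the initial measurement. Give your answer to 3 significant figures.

378 μCi

t½ = ln 2 / λ = 0.69315 / 0.05291 ≈ 13.1 seconds.
Number of half-lives: n = 36.8/13.1 ≈ 2.8091.
Remaining = 2650 × (1/2)^2.8091 = 2650 × 0.14269 ≈ 378.13 μCi.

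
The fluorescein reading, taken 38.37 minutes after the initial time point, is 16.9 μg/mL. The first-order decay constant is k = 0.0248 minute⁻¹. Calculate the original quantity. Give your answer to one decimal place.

t½ = ln 2 / k = 0.69315 / 0.0248 ≈ 27.949 minutes.
Number of half-lives elapsed: n = 38.37/27.949 ≈ 1.3728.
A₀ = A × 2^n = 16.9 × 2^1.3728 = 16.9 × 2.5898 ≈ 43.767 μg/mL.

43.8 μg/mL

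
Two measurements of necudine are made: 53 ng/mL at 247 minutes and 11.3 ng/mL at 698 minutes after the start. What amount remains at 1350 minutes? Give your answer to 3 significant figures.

1.21 ng/mL

Over Δt = 698 − 247 = 451 minutes, the level fell by a factor of 53/11.3 ≈ 4.6903.
n = log₂(4.6903) ≈ 2.2297 half-lives, so t½ = 451/2.2297 ≈ 202.27 minutes.
From t = 698 to t = 1350: 11.3 × (1/2)^((1350−698)/202.27) ≈ 1.2099 ng/mL.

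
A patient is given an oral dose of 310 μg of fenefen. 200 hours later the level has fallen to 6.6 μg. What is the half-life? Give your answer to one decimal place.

A/A₀ = 6.6/310 ≈ 0.02129.
n = log₂(46.97) ≈ 5.5537 half-lives elapsed in 200 hours.
t½ = 200/5.5537 ≈ 36.012 hours.

36.0 hours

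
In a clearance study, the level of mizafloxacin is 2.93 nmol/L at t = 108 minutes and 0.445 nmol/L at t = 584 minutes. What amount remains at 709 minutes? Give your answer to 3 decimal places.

0.271 nmol/L

Over Δt = 584 − 108 = 476 minutes, the level fell by a factor of 2.93/0.445 ≈ 6.5843.
n = log₂(6.5843) ≈ 2.719 half-lives, so t½ = 476/2.719 ≈ 175.06 minutes.
From t = 584 to t = 709: 0.445 × (1/2)^((709−584)/175.06) ≈ 0.27128 nmol/L.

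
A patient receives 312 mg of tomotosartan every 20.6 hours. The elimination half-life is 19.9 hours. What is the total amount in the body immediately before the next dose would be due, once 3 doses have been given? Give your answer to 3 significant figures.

The 3 doses were given 61.8, 41.2, 20.6 hours ago.
Total = 312·(1/2)^(61.8/19.9) + 312·(1/2)^(41.2/19.9) + 312·(1/2)^(20.6/19.9)
      = 36.249 + 74.288 + 152.24 ≈ 262.78 mg.

263 mg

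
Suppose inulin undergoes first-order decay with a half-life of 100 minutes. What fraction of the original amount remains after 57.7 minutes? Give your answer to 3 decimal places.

0.670

n = 57.7/100 ≈ 0.577 half-lives.
Fraction remaining = (1/2)^0.577 ≈ 0.67036.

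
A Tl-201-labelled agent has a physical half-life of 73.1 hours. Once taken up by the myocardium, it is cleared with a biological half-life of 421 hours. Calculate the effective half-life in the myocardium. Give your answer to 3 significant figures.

62.3 hours

1/t_eff = 1/t_phys + 1/t_biol = 1/73.1 + 1/421 = 0.016055 per hour.
t_eff = 73.1 × 421 / (73.1 + 421) ≈ 62.285 hours.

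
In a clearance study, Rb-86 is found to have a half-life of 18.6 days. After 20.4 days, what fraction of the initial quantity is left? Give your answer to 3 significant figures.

0.468

n = 20.4/18.6 ≈ 1.0968 half-lives.
Fraction remaining = (1/2)^1.0968 ≈ 0.46756.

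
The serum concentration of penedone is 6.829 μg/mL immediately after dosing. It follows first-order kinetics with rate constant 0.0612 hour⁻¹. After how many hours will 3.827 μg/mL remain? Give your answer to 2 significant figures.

9.5 hours

t½ = ln 2 / λ = 0.69315 / 0.0612 ≈ 11.326 hours.
Fraction remaining = 3.827/6.829 ≈ 0.5604.
n = log₂(6.829/3.827) = ln(1.7844)/ln 2 ≈ 0.83546 half-lives.
t = n × t½ = 0.83546 × 11.326 ≈ 9.4624 hours.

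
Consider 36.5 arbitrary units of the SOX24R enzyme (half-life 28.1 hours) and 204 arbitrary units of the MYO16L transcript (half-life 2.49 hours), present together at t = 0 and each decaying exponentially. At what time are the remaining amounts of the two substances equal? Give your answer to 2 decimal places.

6.78 hours

Set 36.5·(1/2)^(t/28.1) = 204·(1/2)^(t/2.49).
Taking log₂: log₂(36.5/204) = t·(1/28.1 − 1/2.49).
log₂(0.17892) = -2.4826; 1/28.1 − 1/2.49 = -0.36602.
t = -2.4826 / -0.36602 ≈ 6.7827 hours.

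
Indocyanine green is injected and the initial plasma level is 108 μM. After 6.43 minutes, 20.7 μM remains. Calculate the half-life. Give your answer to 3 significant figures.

2.70 minutes

A/A₀ = 20.7/108 ≈ 0.19167.
n = log₂(5.2174) ≈ 2.3833 half-lives elapsed in 6.43 minutes.
t½ = 6.43/2.3833 ≈ 2.6979 minutes.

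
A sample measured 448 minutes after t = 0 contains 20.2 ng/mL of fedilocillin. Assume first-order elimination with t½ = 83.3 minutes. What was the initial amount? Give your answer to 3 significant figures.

840 ng/mL

Number of half-lives elapsed: n = 448/83.3 ≈ 5.3782.
A₀ = A × 2^n = 20.2 × 2^5.3782 = 20.2 × 41.59 ≈ 840.11 ng/mL.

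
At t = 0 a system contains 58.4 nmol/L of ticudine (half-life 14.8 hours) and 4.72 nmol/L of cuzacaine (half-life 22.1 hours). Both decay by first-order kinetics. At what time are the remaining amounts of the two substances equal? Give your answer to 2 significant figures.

Set 58.4·(1/2)^(t/14.8) = 4.72·(1/2)^(t/22.1).
Taking log₂: log₂(58.4/4.72) = t·(1/14.8 − 1/22.1).
log₂(12.373) = 3.6291; 1/14.8 − 1/22.1 = 0.022319.
t = 3.6291 / 0.022319 ≈ 162.6 hours.

160 hours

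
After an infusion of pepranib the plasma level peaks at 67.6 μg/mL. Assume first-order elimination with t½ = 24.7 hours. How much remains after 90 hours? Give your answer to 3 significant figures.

5.41 μg/mL

Number of half-lives: n = 90/24.7 ≈ 3.6437.
Remaining = 67.6 × (1/2)^3.6437 = 67.6 × 0.080007 ≈ 5.4085 μg/mL.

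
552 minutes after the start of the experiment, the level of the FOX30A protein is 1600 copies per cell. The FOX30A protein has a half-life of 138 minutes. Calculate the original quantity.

25600 copies per cell

Number of half-lives elapsed: n = 552/138 ≈ 4.
A₀ = A × 2^n = 1600 × 2^4 = 1600 × 16 ≈ 25600 copies per cell.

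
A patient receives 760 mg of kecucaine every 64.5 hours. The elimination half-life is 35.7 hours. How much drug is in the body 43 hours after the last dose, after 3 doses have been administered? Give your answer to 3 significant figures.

451 mg

The 3 doses were given 172, 107.5, 43 hours ago.
Total = 760·(1/2)^(172/35.7) + 760·(1/2)^(107.5/35.7) + 760·(1/2)^(43/35.7)
      = 26.945 + 94.265 + 329.78 ≈ 450.99 mg.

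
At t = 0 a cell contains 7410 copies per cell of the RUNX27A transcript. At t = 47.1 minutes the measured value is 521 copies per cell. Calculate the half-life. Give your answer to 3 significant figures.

A/A₀ = 521/7410 ≈ 0.07031.
n = log₂(14.223) ≈ 3.8301 half-lives elapsed in 47.1 minutes.
t½ = 47.1/3.8301 ≈ 12.297 minutes.

12.3 minutes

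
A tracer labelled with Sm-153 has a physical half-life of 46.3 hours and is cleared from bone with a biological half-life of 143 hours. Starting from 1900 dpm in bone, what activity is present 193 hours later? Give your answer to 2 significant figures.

41 dpm

1/t_eff = 1/t_phys + 1/t_biol = 1/46.3 + 1/143 = 0.028591 per hour.
t_eff = 46.3 × 143 / (46.3 + 143) ≈ 34.976 hours.
Remaining = 1900 × (1/2)^(193/34.976) = 1900 × (1/2)^5.5181 ≈ 41.461 dpm.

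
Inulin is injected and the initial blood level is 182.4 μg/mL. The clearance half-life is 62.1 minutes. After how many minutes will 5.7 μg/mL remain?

310.5 minutes

5.7/182.4 = 1/32, so 5 half-lives have elapsed.
t = 5 × 62.1 = 310.5 minutes.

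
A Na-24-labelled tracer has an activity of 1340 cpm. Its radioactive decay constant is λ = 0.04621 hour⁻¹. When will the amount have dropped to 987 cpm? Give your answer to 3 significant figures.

t½ = ln 2 / λ = 0.69315 / 0.04621 ≈ 15 hours.
Fraction remaining = 987/1340 ≈ 0.73657.
n = log₂(1340/987) = ln(1.3576)/ln 2 ≈ 0.44111 half-lives.
t = n × t½ = 0.44111 × 15 ≈ 6.6166 hours.

6.62 hours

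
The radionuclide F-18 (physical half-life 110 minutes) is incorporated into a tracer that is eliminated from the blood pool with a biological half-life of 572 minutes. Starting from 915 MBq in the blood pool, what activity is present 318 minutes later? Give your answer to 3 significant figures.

83.9 MBq

1/t_eff = 1/t_phys + 1/t_biol = 1/110 + 1/572 = 0.010839 per minute.
t_eff = 110 × 572 / (110 + 572) ≈ 92.258 minutes.
Remaining = 915 × (1/2)^(318/92.258) = 915 × (1/2)^3.4469 ≈ 83.91 MBq.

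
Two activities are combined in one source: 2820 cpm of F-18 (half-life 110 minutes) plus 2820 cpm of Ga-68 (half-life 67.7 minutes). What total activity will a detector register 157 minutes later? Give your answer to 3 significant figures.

F-18: 2820 × (1/2)^(157/110) = 2820 × (1/2)^1.4273 ≈ 1048.6 cpm.
Ga-68: 2820 × (1/2)^(157/67.7) = 2820 × (1/2)^2.3191 ≈ 565.12 cpm.
Total = 1048.6 + 565.12 ≈ 1613.7 cpm.

1610 cpm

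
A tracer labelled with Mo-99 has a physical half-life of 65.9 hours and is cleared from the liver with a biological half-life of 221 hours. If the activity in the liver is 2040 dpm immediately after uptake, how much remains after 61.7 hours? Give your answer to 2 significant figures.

880 dpm

1/t_eff = 1/t_phys + 1/t_biol = 1/65.9 + 1/221 = 0.019699 per hour.
t_eff = 65.9 × 221 / (65.9 + 221) ≈ 50.763 hours.
Remaining = 2040 × (1/2)^(61.7/50.763) = 2040 × (1/2)^1.2155 ≈ 878.5 dpm.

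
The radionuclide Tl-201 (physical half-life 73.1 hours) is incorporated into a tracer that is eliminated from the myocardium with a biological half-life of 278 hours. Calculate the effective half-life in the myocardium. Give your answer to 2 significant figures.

1/t_eff = 1/t_phys + 1/t_biol = 1/73.1 + 1/278 = 0.017277 per hour.
t_eff = 73.1 × 278 / (73.1 + 278) ≈ 57.88 hours.

58 hours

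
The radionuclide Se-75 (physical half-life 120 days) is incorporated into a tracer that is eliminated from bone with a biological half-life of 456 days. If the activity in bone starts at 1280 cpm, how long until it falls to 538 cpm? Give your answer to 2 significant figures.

1/t_eff = 1/t_phys + 1/t_biol = 1/120 + 1/456 = 0.010526 per day.
t_eff = 120 × 456 / (120 + 456) ≈ 95 days.
n = log₂(1280/538) ≈ 1.2505; t = 1.2505 × 95 ≈ 118.79 days.

120 days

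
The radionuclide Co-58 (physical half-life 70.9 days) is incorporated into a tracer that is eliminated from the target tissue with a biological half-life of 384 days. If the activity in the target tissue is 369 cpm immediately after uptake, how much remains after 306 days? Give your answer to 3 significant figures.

10.7 cpm

1/t_eff = 1/t_phys + 1/t_biol = 1/70.9 + 1/384 = 0.016709 per day.
t_eff = 70.9 × 384 / (70.9 + 384) ≈ 59.85 days.
Remaining = 369 × (1/2)^(306/59.85) = 369 × (1/2)^5.1128 ≈ 10.664 cpm.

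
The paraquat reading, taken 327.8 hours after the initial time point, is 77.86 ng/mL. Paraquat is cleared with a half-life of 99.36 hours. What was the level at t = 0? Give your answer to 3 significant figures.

766 ng/mL

Number of half-lives elapsed: n = 327.8/99.36 ≈ 3.2991.
A₀ = A × 2^n = 77.86 × 2^3.2991 = 77.86 × 9.8431 ≈ 766.38 ng/mL.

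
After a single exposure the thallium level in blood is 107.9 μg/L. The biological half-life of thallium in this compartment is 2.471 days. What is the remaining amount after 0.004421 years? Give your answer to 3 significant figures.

Convert the elapsed time: 0.004421 years = 1.61366 days.
Number of half-lives: n = 1.61366/2.471 ≈ 0.65304.
Remaining = 107.9 × (1/2)^0.65304 = 107.9 × 0.63594 ≈ 68.618 μg/L.

68.6 μg/L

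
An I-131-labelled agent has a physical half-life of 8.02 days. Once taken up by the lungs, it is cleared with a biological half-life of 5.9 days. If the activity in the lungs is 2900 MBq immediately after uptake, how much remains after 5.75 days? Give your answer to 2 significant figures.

1/t_eff = 1/t_phys + 1/t_biol = 1/8.02 + 1/5.9 = 0.29418 per day.
t_eff = 8.02 × 5.9 / (8.02 + 5.9) ≈ 3.3993 days.
Remaining = 2900 × (1/2)^(5.75/3.3993) = 2900 × (1/2)^1.6915 ≈ 897.83 MBq.

900 MBq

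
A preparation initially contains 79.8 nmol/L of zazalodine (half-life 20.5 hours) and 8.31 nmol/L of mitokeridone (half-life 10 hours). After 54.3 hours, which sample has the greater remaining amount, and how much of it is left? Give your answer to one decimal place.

zazalodine, 12.7 nmol/L

zazalodine: 79.8 × (1/2)^2.6488 ≈ 12.724 nmol/L.
mitokeridone: 8.31 × (1/2)^5.43 ≈ 0.19276 nmol/L.
Zazalodine has more remaining, at ≈ 12.724 nmol/L.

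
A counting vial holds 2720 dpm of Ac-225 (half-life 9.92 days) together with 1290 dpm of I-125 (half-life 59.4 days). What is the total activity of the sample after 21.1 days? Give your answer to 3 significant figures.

Ac-225: 2720 × (1/2)^(21.1/9.92) = 2720 × (1/2)^2.127 ≈ 622.69 dpm.
I-125: 1290 × (1/2)^(21.1/59.4) = 1290 × (1/2)^0.35522 ≈ 1008.5 dpm.
Total = 622.69 + 1008.5 ≈ 1631.2 dpm.

1630 dpm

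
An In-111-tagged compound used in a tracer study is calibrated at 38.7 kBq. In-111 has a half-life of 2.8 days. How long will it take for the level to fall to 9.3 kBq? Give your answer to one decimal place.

Fraction remaining = 9.3/38.7 ≈ 0.24031.
n = log₂(38.7/9.3) = ln(4.1613)/ln 2 ≈ 2.057 half-lives.
t = n × t½ = 2.057 × 2.8 ≈ 5.7597 days.

5.8 days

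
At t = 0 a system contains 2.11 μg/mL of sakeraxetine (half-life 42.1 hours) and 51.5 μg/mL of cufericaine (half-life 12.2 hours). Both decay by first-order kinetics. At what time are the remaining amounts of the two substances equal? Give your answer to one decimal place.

79.2 hours

Set 2.11·(1/2)^(t/42.1) = 51.5·(1/2)^(t/12.2).
Taking log₂: log₂(2.11/51.5) = t·(1/42.1 − 1/12.2).
log₂(0.040971) = -4.6093; 1/42.1 − 1/12.2 = -0.058214.
t = -4.6093 / -0.058214 ≈ 79.177 hours.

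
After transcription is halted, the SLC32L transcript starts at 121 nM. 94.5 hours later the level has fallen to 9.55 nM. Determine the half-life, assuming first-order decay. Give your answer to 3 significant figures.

25.8 hours

A/A₀ = 9.55/121 ≈ 0.078926.
n = log₂(12.67) ≈ 3.6634 half-lives elapsed in 94.5 hours.
t½ = 94.5/3.6634 ≈ 25.796 hours.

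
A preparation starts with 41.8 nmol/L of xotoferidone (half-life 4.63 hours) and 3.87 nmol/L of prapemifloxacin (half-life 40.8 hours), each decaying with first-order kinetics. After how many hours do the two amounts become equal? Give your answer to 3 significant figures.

Set 41.8·(1/2)^(t/4.63) = 3.87·(1/2)^(t/40.8).
Taking log₂: log₂(41.8/3.87) = t·(1/4.63 − 1/40.8).
log₂(10.801) = 3.4331; 1/4.63 − 1/40.8 = 0.19147.
t = 3.4331 / 0.19147 ≈ 17.93 hours.

17.9 hours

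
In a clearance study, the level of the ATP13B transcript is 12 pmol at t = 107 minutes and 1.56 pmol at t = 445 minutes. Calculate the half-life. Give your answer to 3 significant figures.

115 minutes

Over Δt = 445 − 107 = 338 minutes, the level fell by a factor of 12/1.56 ≈ 7.6923.
n = log₂(7.6923) ≈ 2.9434 half-lives, so t½ = 338/2.9434 ≈ 114.83 minutes.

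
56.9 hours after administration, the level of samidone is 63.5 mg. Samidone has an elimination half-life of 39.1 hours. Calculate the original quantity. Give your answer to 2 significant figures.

170 mg

Number of half-lives elapsed: n = 56.9/39.1 ≈ 1.4552.
A₀ = A × 2^n = 63.5 × 2^1.4552 = 63.5 × 2.742 ≈ 174.12 mg.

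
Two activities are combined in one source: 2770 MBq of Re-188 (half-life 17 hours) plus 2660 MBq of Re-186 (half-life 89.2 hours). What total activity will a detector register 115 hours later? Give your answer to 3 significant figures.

Re-188: 2770 × (1/2)^(115/17) = 2770 × (1/2)^6.7647 ≈ 25.474 MBq.
Re-186: 2660 × (1/2)^(115/89.2) = 2660 × (1/2)^1.2892 ≈ 1088.4 MBq.
Total = 25.474 + 1088.4 ≈ 1113.9 MBq.

1110 MBq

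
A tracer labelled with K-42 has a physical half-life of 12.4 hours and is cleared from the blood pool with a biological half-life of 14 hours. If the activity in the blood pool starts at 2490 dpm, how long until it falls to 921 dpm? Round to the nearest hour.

9 hours

1/t_eff = 1/t_phys + 1/t_biol = 1/12.4 + 1/14 = 0.15207 per hour.
t_eff = 12.4 × 14 / (12.4 + 14) ≈ 6.5758 hours.
n = log₂(2490/921) ≈ 1.4349; t = 1.4349 × 6.5758 ≈ 9.4354 hours.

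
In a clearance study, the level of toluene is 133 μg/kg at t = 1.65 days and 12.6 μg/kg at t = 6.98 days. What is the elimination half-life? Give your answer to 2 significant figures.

1.6 days

Over Δt = 6.98 − 1.65 = 5.33 days, the level fell by a factor of 133/12.6 ≈ 10.556.
n = log₂(10.556) ≈ 3.3999 half-lives, so t½ = 5.33/3.3999 ≈ 1.5677 days.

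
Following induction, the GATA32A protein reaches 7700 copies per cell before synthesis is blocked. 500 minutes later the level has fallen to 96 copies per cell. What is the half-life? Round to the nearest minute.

A/A₀ = 96/7700 ≈ 0.012468.
n = log₂(80.208) ≈ 6.3257 half-lives elapsed in 500 minutes.
t½ = 500/6.3257 ≈ 79.043 minutes.

79 minutes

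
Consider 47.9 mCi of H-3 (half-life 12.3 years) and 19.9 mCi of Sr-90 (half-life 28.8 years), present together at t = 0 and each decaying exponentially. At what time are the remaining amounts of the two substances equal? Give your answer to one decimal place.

27.2 years

Set 47.9·(1/2)^(t/12.3) = 19.9·(1/2)^(t/28.8).
Taking log₂: log₂(47.9/19.9) = t·(1/12.3 − 1/28.8).
log₂(2.407) = 1.2673; 1/12.3 − 1/28.8 = 0.046579.
t = 1.2673 / 0.046579 ≈ 27.207 years.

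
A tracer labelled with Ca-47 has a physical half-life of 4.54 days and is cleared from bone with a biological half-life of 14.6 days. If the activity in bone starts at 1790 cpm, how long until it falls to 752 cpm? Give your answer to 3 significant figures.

1/t_eff = 1/t_phys + 1/t_biol = 1/4.54 + 1/14.6 = 0.28876 per day.
t_eff = 4.54 × 14.6 / (4.54 + 14.6) ≈ 3.4631 days.
n = log₂(1790/752) ≈ 1.2512; t = 1.2512 × 3.4631 ≈ 4.3329 days.

4.33 days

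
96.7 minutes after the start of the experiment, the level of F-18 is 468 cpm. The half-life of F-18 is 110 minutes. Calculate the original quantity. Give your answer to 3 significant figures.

Number of half-lives elapsed: n = 96.7/110 ≈ 0.87909.
A₀ = A × 2^n = 468 × 2^0.87909 = 468 × 1.8392 ≈ 860.75 cpm.

861 cpm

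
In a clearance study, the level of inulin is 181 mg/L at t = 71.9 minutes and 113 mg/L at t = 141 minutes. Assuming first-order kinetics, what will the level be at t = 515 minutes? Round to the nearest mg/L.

9 mg/L

Over Δt = 141 − 71.9 = 69.1 minutes, the level fell by a factor of 181/113 ≈ 1.6018.
n = log₂(1.6018) ≈ 0.67967 half-lives, so t½ = 69.1/0.67967 ≈ 101.67 minutes.
From t = 141 to t = 515: 113 × (1/2)^((515−141)/101.67) ≈ 8.8245 mg/L.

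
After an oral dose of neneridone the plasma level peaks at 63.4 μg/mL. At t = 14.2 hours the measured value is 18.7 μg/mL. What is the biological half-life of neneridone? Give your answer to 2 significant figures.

A/A₀ = 18.7/63.4 ≈ 0.29495.
n = log₂(3.3904) ≈ 1.7614 half-lives elapsed in 14.2 hours.
t½ = 14.2/1.7614 ≈ 8.0616 hours.

8.1 hours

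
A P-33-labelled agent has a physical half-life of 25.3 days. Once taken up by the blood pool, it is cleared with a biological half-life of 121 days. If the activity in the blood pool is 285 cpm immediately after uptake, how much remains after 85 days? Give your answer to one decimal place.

1/t_eff = 1/t_phys + 1/t_biol = 1/25.3 + 1/121 = 0.04779 per day.
t_eff = 25.3 × 121 / (25.3 + 121) ≈ 20.925 days.
Remaining = 285 × (1/2)^(85/20.925) = 285 × (1/2)^4.0622 ≈ 17.061 cpm.

17.1 cpm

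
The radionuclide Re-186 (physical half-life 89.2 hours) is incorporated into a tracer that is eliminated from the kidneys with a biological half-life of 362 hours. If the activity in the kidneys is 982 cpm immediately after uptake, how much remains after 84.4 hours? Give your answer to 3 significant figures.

1/t_eff = 1/t_phys + 1/t_biol = 1/89.2 + 1/362 = 0.013973 per hour.
t_eff = 89.2 × 362 / (89.2 + 362) ≈ 71.566 hours.
Remaining = 982 × (1/2)^(84.4/71.566) = 982 × (1/2)^1.1793 ≈ 433.61 cpm.

434 cpm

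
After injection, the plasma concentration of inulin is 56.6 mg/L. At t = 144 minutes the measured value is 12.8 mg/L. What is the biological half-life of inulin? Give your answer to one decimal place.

67.1 minutes

A/A₀ = 12.8/56.6 ≈ 0.22615.
n = log₂(4.4219) ≈ 2.1447 half-lives elapsed in 144 minutes.
t½ = 144/2.1447 ≈ 67.144 minutes.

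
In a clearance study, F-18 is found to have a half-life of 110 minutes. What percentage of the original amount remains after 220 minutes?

25%

n = 220/110 ≈ 2 half-lives.
Fraction remaining = (1/2)^2 ≈ 0.25, i.e. 25%.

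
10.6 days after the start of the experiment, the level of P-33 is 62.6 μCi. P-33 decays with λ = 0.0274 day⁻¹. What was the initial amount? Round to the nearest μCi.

t½ = ln 2 / λ = 0.69315 / 0.0274 ≈ 25.297 days.
Number of half-lives elapsed: n = 10.6/25.297 ≈ 0.41902.
A₀ = A × 2^n = 62.6 × 2^0.41902 = 62.6 × 1.337 ≈ 83.697 μCi.

84 μCi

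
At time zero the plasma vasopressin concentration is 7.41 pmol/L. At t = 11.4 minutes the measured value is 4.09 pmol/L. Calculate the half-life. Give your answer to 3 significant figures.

13.3 minutes

A/A₀ = 4.09/7.41 ≈ 0.55196.
n = log₂(1.8117) ≈ 0.85737 half-lives elapsed in 11.4 minutes.
t½ = 11.4/0.85737 ≈ 13.296 minutes.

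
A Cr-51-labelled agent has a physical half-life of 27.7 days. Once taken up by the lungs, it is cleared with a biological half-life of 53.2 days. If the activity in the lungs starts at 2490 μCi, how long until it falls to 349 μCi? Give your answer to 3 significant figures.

1/t_eff = 1/t_phys + 1/t_biol = 1/27.7 + 1/53.2 = 0.054898 per day.
t_eff = 27.7 × 53.2 / (27.7 + 53.2) ≈ 18.216 days.
n = log₂(2490/349) ≈ 2.8348; t = 2.8348 × 18.216 ≈ 51.638 days.

51.6 days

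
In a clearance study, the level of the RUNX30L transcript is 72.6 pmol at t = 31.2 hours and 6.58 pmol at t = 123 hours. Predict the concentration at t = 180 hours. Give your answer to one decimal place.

1.5 pmol

Over Δt = 123 − 31.2 = 91.8 hours, the level fell by a factor of 72.6/6.58 ≈ 11.033.
n = log₂(11.033) ≈ 3.4638 half-lives, so t½ = 91.8/3.4638 ≈ 26.503 hours.
From t = 123 to t = 180: 6.58 × (1/2)^((180−123)/26.503) ≈ 1.4818 pmol.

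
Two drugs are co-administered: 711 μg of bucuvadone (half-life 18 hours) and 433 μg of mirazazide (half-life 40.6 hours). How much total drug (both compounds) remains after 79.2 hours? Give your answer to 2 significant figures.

150 μg

bucuvadone: 711 × (1/2)^(79.2/18) = 711 × (1/2)^4.4 ≈ 33.677 μg.
mirazazide: 433 × (1/2)^(79.2/40.6) = 433 × (1/2)^1.9507 ≈ 112.01 μg.
Total = 33.677 + 112.01 ≈ 145.69 μg.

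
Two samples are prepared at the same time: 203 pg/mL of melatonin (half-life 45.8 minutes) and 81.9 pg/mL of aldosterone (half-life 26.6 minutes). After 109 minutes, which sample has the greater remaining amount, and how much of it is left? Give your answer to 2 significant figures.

melatonin: 203 × (1/2)^2.3799 ≈ 39.001 pg/mL.
aldosterone: 81.9 × (1/2)^4.0977 ≈ 4.7834 pg/mL.
Melatonin has more remaining, at ≈ 39.001 pg/mL.

melatonin, 39 pg/mL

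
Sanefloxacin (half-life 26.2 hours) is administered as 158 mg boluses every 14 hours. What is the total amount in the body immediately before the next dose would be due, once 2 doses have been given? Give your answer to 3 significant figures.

184 mg

The 2 doses were given 28, 14 hours ago.
Total = 158·(1/2)^(28/26.2) + 158·(1/2)^(14/26.2)
      = 75.326 + 109.09 ≈ 184.42 mg.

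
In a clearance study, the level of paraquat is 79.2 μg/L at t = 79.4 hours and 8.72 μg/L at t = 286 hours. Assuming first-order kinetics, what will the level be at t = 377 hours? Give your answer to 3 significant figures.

Over Δt = 286 − 79.4 = 206.6 hours, the level fell by a factor of 79.2/8.72 ≈ 9.0826.
n = log₂(9.0826) ≈ 3.1831 half-lives, so t½ = 206.6/3.1831 ≈ 64.905 hours.
From t = 286 to t = 377: 8.72 × (1/2)^((377−286)/64.905) ≈ 3.2996 μg/L.

3.30 μg/L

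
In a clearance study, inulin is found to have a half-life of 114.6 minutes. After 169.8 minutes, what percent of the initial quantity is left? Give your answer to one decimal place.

n = 169.8/114.6 ≈ 1.4817 half-lives.
Fraction remaining = (1/2)^1.4817 ≈ 0.35807, i.e. 35.807%.

35.8%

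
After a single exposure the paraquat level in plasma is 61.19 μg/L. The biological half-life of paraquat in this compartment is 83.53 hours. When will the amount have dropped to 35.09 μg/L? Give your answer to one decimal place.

Fraction remaining = 35.09/61.19 ≈ 0.57346.
n = log₂(61.19/35.09) = ln(1.7438)/ln 2 ≈ 0.80224 half-lives.
t = n × t½ = 0.80224 × 83.53 ≈ 67.011 hours.

67.0 hours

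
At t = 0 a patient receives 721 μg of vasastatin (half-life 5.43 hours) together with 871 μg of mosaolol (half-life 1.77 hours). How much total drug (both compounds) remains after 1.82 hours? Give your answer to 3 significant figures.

vasastatin: 721 × (1/2)^(1.82/5.43) = 721 × (1/2)^0.33517 ≈ 571.53 μg.
mosaolol: 871 × (1/2)^(1.82/1.77) = 871 × (1/2)^1.0282 ≈ 427.06 μg.
Total = 571.53 + 427.06 ≈ 998.58 μg.

999 μg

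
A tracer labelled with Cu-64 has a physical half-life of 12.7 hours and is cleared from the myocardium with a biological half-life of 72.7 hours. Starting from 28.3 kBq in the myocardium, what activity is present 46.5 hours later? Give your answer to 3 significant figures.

1/t_eff = 1/t_phys + 1/t_biol = 1/12.7 + 1/72.7 = 0.092495 per hour.
t_eff = 12.7 × 72.7 / (12.7 + 72.7) ≈ 10.811 hours.
Remaining = 28.3 × (1/2)^(46.5/10.811) = 28.3 × (1/2)^4.301 ≈ 1.4356 kBq.

1.44 kBq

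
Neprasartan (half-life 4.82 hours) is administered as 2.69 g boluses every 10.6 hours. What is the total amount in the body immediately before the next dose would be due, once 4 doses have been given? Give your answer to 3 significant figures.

The 4 doses were given 42.4, 31.8, 21.2, 10.6 hours ago.
Total = 2.69·(1/2)^(42.4/4.82) + 2.69·(1/2)^(31.8/4.82) + 2.69·(1/2)^(21.2/4.82) + 2.69·(1/2)^(10.6/4.82)
      = 0.0060491 + 0.027778 + 0.12756 + 0.58578 ≈ 0.74717 g.

0.747 g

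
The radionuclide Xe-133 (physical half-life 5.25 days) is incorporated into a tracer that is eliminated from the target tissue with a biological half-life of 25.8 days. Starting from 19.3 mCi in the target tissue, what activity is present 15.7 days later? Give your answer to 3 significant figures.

1.59 mCi

1/t_eff = 1/t_phys + 1/t_biol = 1/5.25 + 1/25.8 = 0.22924 per day.
t_eff = 5.25 × 25.8 / (5.25 + 25.8) ≈ 4.3623 days.
Remaining = 19.3 × (1/2)^(15.7/4.3623) = 19.3 × (1/2)^3.599 ≈ 1.5928 mCi.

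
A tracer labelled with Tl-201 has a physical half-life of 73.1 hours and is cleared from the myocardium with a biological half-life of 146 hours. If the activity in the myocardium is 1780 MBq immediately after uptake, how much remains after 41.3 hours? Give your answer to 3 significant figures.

1/t_eff = 1/t_phys + 1/t_biol = 1/73.1 + 1/146 = 0.020529 per hour.
t_eff = 73.1 × 146 / (73.1 + 146) ≈ 48.711 hours.
Remaining = 1780 × (1/2)^(41.3/48.711) = 1780 × (1/2)^0.84786 ≈ 988.99 MBq.

989 MBq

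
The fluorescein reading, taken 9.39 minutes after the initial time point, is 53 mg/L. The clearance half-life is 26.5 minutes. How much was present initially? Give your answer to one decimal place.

67.8 mg/L

Number of half-lives elapsed: n = 9.39/26.5 ≈ 0.35434.
A₀ = A × 2^n = 53 × 2^0.35434 = 53 × 1.2784 ≈ 67.755 mg/L.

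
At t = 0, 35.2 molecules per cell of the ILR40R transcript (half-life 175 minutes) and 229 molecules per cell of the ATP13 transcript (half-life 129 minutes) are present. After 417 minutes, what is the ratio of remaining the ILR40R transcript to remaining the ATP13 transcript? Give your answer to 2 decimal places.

0.28

ILR40R transcript: 35.2 × (1/2)^(417/175) = 35.2 × (1/2)^2.3829 ≈ 6.7489 molecules per cell.
ATP13 transcript: 229 × (1/2)^(417/129) = 229 × (1/2)^3.2326 ≈ 24.363 molecules per cell.
Ratio ≈ 6.7489 / 24.363 ≈ 0.27701.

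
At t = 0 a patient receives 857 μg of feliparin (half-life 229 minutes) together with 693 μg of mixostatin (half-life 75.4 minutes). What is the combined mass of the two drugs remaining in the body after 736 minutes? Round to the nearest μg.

93 μg

feliparin: 857 × (1/2)^(736/229) = 857 × (1/2)^3.214 ≈ 92.359 μg.
mixostatin: 693 × (1/2)^(736/75.4) = 693 × (1/2)^9.7613 ≈ 0.79854 μg.
Total = 92.359 + 0.79854 ≈ 93.157 μg.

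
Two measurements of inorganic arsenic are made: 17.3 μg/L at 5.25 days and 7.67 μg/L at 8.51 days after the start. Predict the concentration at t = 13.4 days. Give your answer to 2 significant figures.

Over Δt = 8.51 − 5.25 = 3.26 days, the level fell by a factor of 17.3/7.67 ≈ 2.2555.
n = log₂(2.2555) ≈ 1.1735 half-lives, so t½ = 3.26/1.1735 ≈ 2.7781 days.
From t = 8.51 to t = 13.4: 7.67 × (1/2)^((13.4−8.51)/2.7781) ≈ 2.2642 μg/L.

2.3 μg/L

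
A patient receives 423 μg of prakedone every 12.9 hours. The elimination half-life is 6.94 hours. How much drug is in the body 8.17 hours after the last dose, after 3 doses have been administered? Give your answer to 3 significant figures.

253 μg

The 3 doses were given 33.97, 21.07, 8.17 hours ago.
Total = 423·(1/2)^(33.97/6.94) + 423·(1/2)^(21.07/6.94) + 423·(1/2)^(8.17/6.94)
      = 14.219 + 51.571 + 187.05 ≈ 252.84 μg.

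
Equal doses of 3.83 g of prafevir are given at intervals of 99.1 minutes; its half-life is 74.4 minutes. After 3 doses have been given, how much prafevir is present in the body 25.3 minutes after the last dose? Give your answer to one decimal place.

The 3 doses were given 223.5, 124.4, 25.3 minutes ago.
Total = 3.83·(1/2)^(223.5/74.4) + 3.83·(1/2)^(124.4/74.4) + 3.83·(1/2)^(25.3/74.4)
      = 0.47741 + 1.2019 + 3.0257 ≈ 4.705 g.

4.7 g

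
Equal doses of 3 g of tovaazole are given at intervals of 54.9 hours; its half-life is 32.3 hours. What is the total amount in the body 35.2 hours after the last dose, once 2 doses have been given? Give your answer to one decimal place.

The 2 doses were given 90.1, 35.2 hours ago.
Total = 3·(1/2)^(90.1/32.3) + 3·(1/2)^(35.2/32.3)
      = 0.43392 + 1.4095 ≈ 1.8434 g.

1.8 g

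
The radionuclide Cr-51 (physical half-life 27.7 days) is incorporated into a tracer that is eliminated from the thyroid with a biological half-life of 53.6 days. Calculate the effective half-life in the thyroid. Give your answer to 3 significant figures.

18.3 days

1/t_eff = 1/t_phys + 1/t_biol = 1/27.7 + 1/53.6 = 0.054758 per day.
t_eff = 27.7 × 53.6 / (27.7 + 53.6) ≈ 18.262 days.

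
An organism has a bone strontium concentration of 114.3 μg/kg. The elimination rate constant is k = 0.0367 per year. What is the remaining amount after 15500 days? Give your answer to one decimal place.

24.1 μg/kg

t½ = ln 2 / k = 0.69315 / 0.0367 ≈ 18.887 years.
Convert the elapsed time: 15500 days = 42.4658 years.
Number of half-lives: n = 42.4658/18.887 ≈ 2.2484.
Remaining = 114.3 × (1/2)^2.2484 = 114.3 × 0.21045 ≈ 24.055 μg/kg.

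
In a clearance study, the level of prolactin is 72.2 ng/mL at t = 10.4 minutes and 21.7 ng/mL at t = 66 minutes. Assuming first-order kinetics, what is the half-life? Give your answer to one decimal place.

Over Δt = 66 − 10.4 = 55.6 minutes, the level fell by a factor of 72.2/21.7 ≈ 3.3272.
n = log₂(3.3272) ≈ 1.7343 half-lives, so t½ = 55.6/1.7343 ≈ 32.059 minutes.

32.1 minutes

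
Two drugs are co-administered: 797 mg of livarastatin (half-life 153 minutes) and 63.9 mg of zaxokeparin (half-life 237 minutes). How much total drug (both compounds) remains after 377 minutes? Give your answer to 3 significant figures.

166 mg

livarastatin: 797 × (1/2)^(377/153) = 797 × (1/2)^2.4641 ≈ 144.45 mg.
zaxokeparin: 63.9 × (1/2)^(377/237) = 63.9 × (1/2)^1.5907 ≈ 21.215 mg.
Total = 144.45 + 21.215 ≈ 165.66 mg.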